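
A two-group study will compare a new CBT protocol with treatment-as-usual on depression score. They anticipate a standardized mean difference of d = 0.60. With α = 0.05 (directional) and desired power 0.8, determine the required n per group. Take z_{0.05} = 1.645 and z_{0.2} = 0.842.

For two independent groups with equal n: n = 2·((z_{α} + z_β) / d)².
z_{α} + z_β = 1.645 + 0.842 = 2.487.
n = 2 × (2.487 / 0.60)² = 2 × 4.145² = 2 × 17.18 = 34.4.
Round up to the next whole participant.

n = 35 per group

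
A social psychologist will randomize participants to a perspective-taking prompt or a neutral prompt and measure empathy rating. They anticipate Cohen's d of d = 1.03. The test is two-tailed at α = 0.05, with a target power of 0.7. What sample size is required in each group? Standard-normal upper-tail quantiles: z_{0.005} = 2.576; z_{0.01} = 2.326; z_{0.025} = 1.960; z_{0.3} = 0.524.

For two independent groups with equal n: n = 2·((z_{α/2} + z_β) / d)².
z_{α/2} + z_β = 1.960 + 0.524 = 2.484.
n = 2 × (2.484 / 1.03)² = 2 × 2.412² = 2 × 5.82 = 11.6.
Round up to the next whole participant.

n = 12 per group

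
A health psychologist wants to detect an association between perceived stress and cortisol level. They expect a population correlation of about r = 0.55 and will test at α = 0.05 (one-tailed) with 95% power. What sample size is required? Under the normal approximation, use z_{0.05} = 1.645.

Fisher's z: C = ½·ln((1+r)/(1−r)) = ½·ln(3.4444) = 0.6184.
n = ((z_{α} + z_β)/C)² + 3.
(1.645 + 1.645) / 0.6184 = 3.290 / 0.6184 = 5.320.
n = 5.320² + 3 = 28.30 + 3 = 31.3.
Round up.

n = 32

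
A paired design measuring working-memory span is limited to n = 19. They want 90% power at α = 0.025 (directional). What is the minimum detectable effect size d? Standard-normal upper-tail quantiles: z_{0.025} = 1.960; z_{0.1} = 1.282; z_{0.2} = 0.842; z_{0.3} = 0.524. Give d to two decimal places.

d_min ≈ 0.74

For a single sample (or paired design) of n = 19: d_min = (z_{α} + z_β)/√n.
z-sum = 1.960 + 1.282 = 3.242.
d_min = 3.242 / √19 = 3.242 / 4.359 = 0.744.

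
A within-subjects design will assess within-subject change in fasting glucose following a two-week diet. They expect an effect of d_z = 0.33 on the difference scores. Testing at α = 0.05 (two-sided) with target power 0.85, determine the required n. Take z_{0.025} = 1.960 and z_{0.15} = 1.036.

n = 83 pairs

For a paired (one-sample on differences) test: n = ((z_{α/2} + z_β) / d)².
z_{α/2} + z_β = 1.960 + 1.036 = 2.996.
n = (2.996 / 0.33)² = 9.079² = 82.42.
Round up.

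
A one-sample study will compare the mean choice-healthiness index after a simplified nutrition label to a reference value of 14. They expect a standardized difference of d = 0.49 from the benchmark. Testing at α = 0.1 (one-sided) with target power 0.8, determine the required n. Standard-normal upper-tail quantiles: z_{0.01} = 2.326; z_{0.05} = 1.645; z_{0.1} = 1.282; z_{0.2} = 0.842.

n = 19

For a one-sample test: n = ((z_{α} + z_β) / d)².
z_{α} + z_β = 1.282 + 0.842 = 2.124.
n = (2.124 / 0.49)² = 4.335² = 18.79.
Round up.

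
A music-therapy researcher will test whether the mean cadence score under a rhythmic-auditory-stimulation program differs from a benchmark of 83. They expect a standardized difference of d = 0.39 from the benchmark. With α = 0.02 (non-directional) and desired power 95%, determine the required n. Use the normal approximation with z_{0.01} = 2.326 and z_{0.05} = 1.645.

n = 104

For a one-sample test: n = ((z_{α/2} + z_β) / d)².
z_{α/2} + z_β = 2.326 + 1.645 = 3.971.
n = (3.971 / 0.39)² = 10.182² = 103.67.
Round up.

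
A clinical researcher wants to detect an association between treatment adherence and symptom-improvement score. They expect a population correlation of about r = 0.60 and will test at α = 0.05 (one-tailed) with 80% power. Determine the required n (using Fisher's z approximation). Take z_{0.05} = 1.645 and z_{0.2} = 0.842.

n = 16

Fisher's z: C = ½·ln((1+r)/(1−r)) = ½·ln(4.0000) = 0.6931.
n = ((z_{α} + z_β)/C)² + 3.
(1.645 + 0.842) / 0.6931 = 2.487 / 0.6931 = 3.588.
n = 3.588² + 3 = 12.88 + 3 = 15.9.
Round up.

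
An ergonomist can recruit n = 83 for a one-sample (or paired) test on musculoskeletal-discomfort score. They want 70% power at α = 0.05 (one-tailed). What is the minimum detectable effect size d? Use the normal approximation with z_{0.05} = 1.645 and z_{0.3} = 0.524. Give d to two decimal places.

For a single sample (or paired design) of n = 83: d_min = (z_{α} + z_β)/√n.
z-sum = 1.645 + 0.524 = 2.169.
d_min = 2.169 / √83 = 2.169 / 9.110 = 0.238.

d_min ≈ 0.24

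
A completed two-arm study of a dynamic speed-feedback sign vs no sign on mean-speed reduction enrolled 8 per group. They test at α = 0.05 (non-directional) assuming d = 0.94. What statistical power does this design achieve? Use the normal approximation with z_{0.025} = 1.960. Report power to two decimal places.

For two equal groups, power = Φ(d·√(n/2) − z_{α/2}).
d·√(n/2) = 0.94 × √(8/2) = 0.94 × 2.000 = 1.880.
z_β = 1.880 − 1.960 = -0.080.
Power = Φ(-0.080) = 0.468.

power ≈ 0.47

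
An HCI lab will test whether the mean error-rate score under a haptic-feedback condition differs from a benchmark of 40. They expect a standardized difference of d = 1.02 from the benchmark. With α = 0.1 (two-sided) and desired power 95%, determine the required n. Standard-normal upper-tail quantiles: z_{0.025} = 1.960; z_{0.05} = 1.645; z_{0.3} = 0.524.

n = 11

For a one-sample test: n = ((z_{α/2} + z_β) / d)².
z_{α/2} + z_β = 1.645 + 1.645 = 3.290.
n = (3.290 / 1.02)² = 3.225² = 10.40.
Round up.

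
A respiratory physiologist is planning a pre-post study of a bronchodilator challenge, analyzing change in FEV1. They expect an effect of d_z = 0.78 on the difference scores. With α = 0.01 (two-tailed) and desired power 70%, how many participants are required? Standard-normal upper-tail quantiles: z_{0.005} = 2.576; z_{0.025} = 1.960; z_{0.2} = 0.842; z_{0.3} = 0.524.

For a paired (one-sample on differences) test: n = ((z_{α/2} + z_β) / d)².
z_{α/2} + z_β = 2.576 + 0.524 = 3.100.
n = (3.100 / 0.78)² = 3.974² = 15.80.
Round up.

n = 16 pairs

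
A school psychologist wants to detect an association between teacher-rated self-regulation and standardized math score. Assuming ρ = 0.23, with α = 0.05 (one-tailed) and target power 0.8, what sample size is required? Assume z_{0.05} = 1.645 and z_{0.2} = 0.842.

Fisher's z: C = ½·ln((1+r)/(1−r)) = ½·ln(1.5974) = 0.2342.
n = ((z_{α} + z_β)/C)² + 3.
(1.645 + 0.842) / 0.2342 = 2.487 / 0.2342 = 10.619.
n = 10.619² + 3 = 112.77 + 3 = 115.8.
Round up.

n = 116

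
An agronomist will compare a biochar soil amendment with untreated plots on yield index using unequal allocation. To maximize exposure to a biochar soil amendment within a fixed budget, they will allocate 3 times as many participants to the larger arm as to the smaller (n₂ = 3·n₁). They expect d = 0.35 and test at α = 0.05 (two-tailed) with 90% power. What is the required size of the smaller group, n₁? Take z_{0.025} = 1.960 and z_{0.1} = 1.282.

With allocation ratio k = n₂/n₁ = 3, Var(x̄₁−x̄₂) = σ²(1/n₁ + 1/(k·n₁)) = σ²·(k+1)/(k·n₁).
So n₁ = (1 + 1/k)·((z_{α/2} + z_β)/d)² = 1.333 × (3.242/0.35)².
n₁ = 1.333 × 85.80 = 114.4.
Round up: n₁ = 115, giving n₂ = 3 × 115 = 345.

n₁ = 115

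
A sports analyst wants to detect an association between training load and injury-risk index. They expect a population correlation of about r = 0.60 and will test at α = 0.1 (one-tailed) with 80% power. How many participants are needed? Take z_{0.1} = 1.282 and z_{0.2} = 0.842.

n = 13

Fisher's z: C = ½·ln((1+r)/(1−r)) = ½·ln(4.0000) = 0.6931.
n = ((z_{α} + z_β)/C)² + 3.
(1.282 + 0.842) / 0.6931 = 2.124 / 0.6931 = 3.064.
n = 3.064² + 3 = 9.39 + 3 = 12.4.
Round up.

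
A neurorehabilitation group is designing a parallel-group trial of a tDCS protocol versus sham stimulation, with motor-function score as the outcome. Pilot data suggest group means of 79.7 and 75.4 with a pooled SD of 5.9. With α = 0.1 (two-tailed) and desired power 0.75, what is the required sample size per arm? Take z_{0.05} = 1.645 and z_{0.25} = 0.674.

Cohen's d = |M₁ − M₂| / SD_pooled = |79.7 − 75.4| / 5.9 = 4.3 / 5.9 = 0.729.
For two independent groups with equal n: n = 2·((z_{α/2} + z_β) / d)².
z_{α/2} + z_β = 1.645 + 0.674 = 2.319.
n = 2 × (2.319 / 0.729)² = 2 × 3.181² = 2 × 10.12 = 20.2.
Round up to the next whole participant.

n = 21 per group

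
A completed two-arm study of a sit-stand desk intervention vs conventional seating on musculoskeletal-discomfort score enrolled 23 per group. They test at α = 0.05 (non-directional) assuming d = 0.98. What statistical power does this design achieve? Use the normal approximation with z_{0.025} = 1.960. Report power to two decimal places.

power ≈ 0.91

For two equal groups, power = Φ(d·√(n/2) − z_{α/2}).
d·√(n/2) = 0.98 × √(23/2) = 0.98 × 3.391 = 3.323.
z_β = 3.323 − 1.960 = 1.363.
Power = Φ(1.363) = 0.914.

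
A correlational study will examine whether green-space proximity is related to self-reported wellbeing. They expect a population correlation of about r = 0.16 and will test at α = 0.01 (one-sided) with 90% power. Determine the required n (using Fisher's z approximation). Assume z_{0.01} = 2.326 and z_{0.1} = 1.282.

Fisher's z: C = ½·ln((1+r)/(1−r)) = ½·ln(1.3810) = 0.1614.
n = ((z_{α} + z_β)/C)² + 3.
(2.326 + 1.282) / 0.1614 = 3.608 / 0.1614 = 22.354.
n = 22.354² + 3 = 499.72 + 3 = 502.7.
Round up.

n = 503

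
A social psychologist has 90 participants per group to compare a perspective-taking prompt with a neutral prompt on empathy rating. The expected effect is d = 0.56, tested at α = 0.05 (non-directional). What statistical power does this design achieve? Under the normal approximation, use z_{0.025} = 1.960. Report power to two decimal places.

power ≈ 0.96

For two equal groups, power = Φ(d·√(n/2) − z_{α/2}).
d·√(n/2) = 0.56 × √(90/2) = 0.56 × 6.708 = 3.757.
z_β = 3.757 − 1.960 = 1.797.
Power = Φ(1.797) = 0.964.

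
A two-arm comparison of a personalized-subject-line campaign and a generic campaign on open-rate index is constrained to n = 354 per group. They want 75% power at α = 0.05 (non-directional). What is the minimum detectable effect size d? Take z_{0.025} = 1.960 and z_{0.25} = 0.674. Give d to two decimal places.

For two independent groups of n = 354 each: d_min = (z_{α/2} + z_β)·√(2/n).
z-sum = 1.960 + 0.674 = 2.634.
d_min = 2.634 × √(2/354) = 2.634 × 0.0752 = 0.198.

d_min ≈ 0.20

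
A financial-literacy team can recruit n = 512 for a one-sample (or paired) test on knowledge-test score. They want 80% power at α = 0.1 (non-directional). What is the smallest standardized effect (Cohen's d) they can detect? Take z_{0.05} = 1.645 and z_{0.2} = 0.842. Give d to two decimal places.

For a single sample (or paired design) of n = 512: d_min = (z_{α/2} + z_β)/√n.
z-sum = 1.645 + 0.842 = 2.487.
d_min = 2.487 / √512 = 2.487 / 22.627 = 0.110.

d_min ≈ 0.11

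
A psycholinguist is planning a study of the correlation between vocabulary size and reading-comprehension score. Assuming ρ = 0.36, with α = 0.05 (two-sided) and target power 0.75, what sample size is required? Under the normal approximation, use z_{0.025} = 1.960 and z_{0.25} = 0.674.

Fisher's z: C = ½·ln((1+r)/(1−r)) = ½·ln(2.1250) = 0.3769.
n = ((z_{α/2} + z_β)/C)² + 3.
(1.960 + 0.674) / 0.3769 = 2.634 / 0.3769 = 6.989.
n = 6.989² + 3 = 48.84 + 3 = 51.8.
Round up.

n = 52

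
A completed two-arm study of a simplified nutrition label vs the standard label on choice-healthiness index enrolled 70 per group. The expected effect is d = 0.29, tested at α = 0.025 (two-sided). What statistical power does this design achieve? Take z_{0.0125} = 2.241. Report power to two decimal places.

For two equal groups, power = Φ(d·√(n/2) − z_{α/2}).
d·√(n/2) = 0.29 × √(70/2) = 0.29 × 5.916 = 1.716.
z_β = 1.716 − 2.241 = -0.525.
Power = Φ(-0.525) = 0.300.

power ≈ 0.30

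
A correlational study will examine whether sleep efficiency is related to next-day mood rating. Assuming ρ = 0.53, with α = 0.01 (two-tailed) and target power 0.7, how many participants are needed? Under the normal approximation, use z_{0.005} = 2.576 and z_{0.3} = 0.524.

n = 31

Fisher's z: C = ½·ln((1+r)/(1−r)) = ½·ln(3.2553) = 0.5901.
n = ((z_{α/2} + z_β)/C)² + 3.
(2.576 + 0.524) / 0.5901 = 3.100 / 0.5901 = 5.253.
n = 5.253² + 3 = 27.60 + 3 = 30.6.
Round up.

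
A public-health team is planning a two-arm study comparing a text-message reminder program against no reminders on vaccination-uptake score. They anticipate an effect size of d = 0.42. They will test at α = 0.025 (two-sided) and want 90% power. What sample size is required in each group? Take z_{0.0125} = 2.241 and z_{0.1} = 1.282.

n = 141 per group

For two independent groups with equal n: n = 2·((z_{α/2} + z_β) / d)².
z_{α/2} + z_β = 2.241 + 1.282 = 3.523.
n = 2 × (3.523 / 0.42)² = 2 × 8.388² = 2 × 70.36 = 140.7.
Round up to the next whole participant.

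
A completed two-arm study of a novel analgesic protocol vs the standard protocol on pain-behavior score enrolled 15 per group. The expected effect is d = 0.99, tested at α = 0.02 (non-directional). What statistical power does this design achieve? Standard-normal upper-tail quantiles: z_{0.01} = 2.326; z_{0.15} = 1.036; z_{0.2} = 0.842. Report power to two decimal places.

For two equal groups, power = Φ(d·√(n/2) − z_{α/2}).
d·√(n/2) = 0.99 × √(15/2) = 0.99 × 2.739 = 2.711.
z_β = 2.711 − 2.326 = 0.385.
Power = Φ(0.385) = 0.650.

power ≈ 0.65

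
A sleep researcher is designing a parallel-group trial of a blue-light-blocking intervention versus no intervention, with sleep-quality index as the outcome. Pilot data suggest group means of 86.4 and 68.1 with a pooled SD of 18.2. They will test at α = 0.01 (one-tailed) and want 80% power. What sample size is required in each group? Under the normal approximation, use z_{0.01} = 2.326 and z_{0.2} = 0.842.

n = 20 per group

Cohen's d = |M₁ − M₂| / SD_pooled = |86.4 − 68.1| / 18.2 = 18.3 / 18.2 = 1.005.
For two independent groups with equal n: n = 2·((z_{α} + z_β) / d)².
z_{α} + z_β = 2.326 + 0.842 = 3.168.
n = 2 × (3.168 / 1.005)² = 2 × 3.152² = 2 × 9.94 = 19.9.
Round up to the next whole participant.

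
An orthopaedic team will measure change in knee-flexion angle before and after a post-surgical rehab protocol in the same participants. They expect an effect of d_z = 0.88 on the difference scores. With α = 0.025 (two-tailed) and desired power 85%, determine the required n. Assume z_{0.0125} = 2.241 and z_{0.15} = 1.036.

n = 14 pairs

For a paired (one-sample on differences) test: n = ((z_{α/2} + z_β) / d)².
z_{α/2} + z_β = 2.241 + 1.036 = 3.277.
n = (3.277 / 0.88)² = 3.724² = 13.87.
Round up.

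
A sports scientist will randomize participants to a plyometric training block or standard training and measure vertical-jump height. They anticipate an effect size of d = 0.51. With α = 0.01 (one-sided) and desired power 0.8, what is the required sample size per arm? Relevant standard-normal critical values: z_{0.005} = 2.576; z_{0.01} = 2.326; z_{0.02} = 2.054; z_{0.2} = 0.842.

For two independent groups with equal n: n = 2·((z_{α} + z_β) / d)².
z_{α} + z_β = 2.326 + 0.842 = 3.168.
n = 2 × (3.168 / 0.51)² = 2 × 6.212² = 2 × 38.59 = 77.2.
Round up to the next whole participant.

n = 78 per group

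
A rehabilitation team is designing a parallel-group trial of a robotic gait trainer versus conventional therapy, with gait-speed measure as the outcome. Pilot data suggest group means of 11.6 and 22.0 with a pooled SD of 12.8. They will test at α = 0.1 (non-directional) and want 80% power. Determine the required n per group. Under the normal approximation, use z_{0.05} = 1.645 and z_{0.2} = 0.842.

n = 19 per group

Cohen's d = |M₁ − M₂| / SD_pooled = |11.6 − 22.0| / 12.8 = 10.4 / 12.8 = 0.812.
For two independent groups with equal n: n = 2·((z_{α/2} + z_β) / d)².
z_{α/2} + z_β = 1.645 + 0.842 = 2.487.
n = 2 × (2.487 / 0.812)² = 2 × 3.063² = 2 × 9.38 = 18.8.
Round up to the next whole participant.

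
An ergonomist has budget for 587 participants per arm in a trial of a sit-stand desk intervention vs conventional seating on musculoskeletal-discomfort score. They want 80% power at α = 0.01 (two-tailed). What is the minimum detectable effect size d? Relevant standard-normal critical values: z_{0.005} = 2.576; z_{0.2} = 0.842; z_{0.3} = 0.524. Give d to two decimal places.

For two independent groups of n = 587 each: d_min = (z_{α/2} + z_β)·√(2/n).
z-sum = 2.576 + 0.842 = 3.418.
d_min = 3.418 × √(2/587) = 3.418 × 0.0584 = 0.200.

d_min ≈ 0.20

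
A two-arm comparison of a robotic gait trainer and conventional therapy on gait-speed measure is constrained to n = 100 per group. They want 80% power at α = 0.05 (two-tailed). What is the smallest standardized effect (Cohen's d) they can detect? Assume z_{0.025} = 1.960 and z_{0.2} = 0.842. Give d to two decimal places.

For two independent groups of n = 100 each: d_min = (z_{α/2} + z_β)·√(2/n).
z-sum = 1.960 + 0.842 = 2.802.
d_min = 2.802 × √(2/100) = 2.802 × 0.1414 = 0.396.

d_min ≈ 0.40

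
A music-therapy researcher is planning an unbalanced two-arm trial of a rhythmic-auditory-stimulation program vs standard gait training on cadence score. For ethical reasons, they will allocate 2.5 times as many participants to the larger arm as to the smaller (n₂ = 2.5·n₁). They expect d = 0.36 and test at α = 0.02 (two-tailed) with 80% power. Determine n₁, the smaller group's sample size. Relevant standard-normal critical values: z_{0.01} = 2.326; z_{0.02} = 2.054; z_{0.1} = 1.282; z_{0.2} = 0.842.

With allocation ratio k = n₂/n₁ = 2.5, Var(x̄₁−x̄₂) = σ²(1/n₁ + 1/(k·n₁)) = σ²·(k+1)/(k·n₁).
So n₁ = (1 + 1/k)·((z_{α/2} + z_β)/d)² = 1.400 × (3.168/0.36)².
n₁ = 1.400 × 77.44 = 108.4.
Round up: n₁ = 109, giving n₂ = ⌈2.5 × 109⌉ = ⌈272.5⌉ = 273.

n₁ = 109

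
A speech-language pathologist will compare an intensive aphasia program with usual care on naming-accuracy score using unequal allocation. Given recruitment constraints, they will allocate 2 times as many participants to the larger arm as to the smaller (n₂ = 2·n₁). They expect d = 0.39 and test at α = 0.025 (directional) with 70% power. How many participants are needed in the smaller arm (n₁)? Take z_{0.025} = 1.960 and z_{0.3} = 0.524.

With allocation ratio k = n₂/n₁ = 2, Var(x̄₁−x̄₂) = σ²(1/n₁ + 1/(k·n₁)) = σ²·(k+1)/(k·n₁).
So n₁ = (1 + 1/k)·((z_{α} + z_β)/d)² = 1.500 × (2.484/0.39)².
n₁ = 1.500 × 40.57 = 60.9.
Round up: n₁ = 61, giving n₂ = 2 × 61 = 122.

n₁ = 61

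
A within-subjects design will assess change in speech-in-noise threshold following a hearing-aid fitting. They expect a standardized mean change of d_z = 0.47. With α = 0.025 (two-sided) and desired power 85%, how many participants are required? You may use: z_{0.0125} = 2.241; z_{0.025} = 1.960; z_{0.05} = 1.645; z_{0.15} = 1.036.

n = 49 pairs

For a paired (one-sample on differences) test: n = ((z_{α/2} + z_β) / d)².
z_{α/2} + z_β = 2.241 + 1.036 = 3.277.
n = (3.277 / 0.47)² = 6.972² = 48.61.
Round up.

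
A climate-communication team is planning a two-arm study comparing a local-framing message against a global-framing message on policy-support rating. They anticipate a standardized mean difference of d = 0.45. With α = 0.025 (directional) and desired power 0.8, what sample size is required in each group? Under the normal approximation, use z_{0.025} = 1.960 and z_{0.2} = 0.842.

For two independent groups with equal n: n = 2·((z_{α} + z_β) / d)².
z_{α} + z_β = 1.960 + 0.842 = 2.802.
n = 2 × (2.802 / 0.45)² = 2 × 6.227² = 2 × 38.77 = 77.5.
Round up to the next whole participant.

n = 78 per group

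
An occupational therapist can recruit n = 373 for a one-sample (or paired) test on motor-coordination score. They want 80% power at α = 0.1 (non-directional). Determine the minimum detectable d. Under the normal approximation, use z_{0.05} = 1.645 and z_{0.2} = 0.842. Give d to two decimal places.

d_min ≈ 0.13

For a single sample (or paired design) of n = 373: d_min = (z_{α/2} + z_β)/√n.
z-sum = 1.645 + 0.842 = 2.487.
d_min = 2.487 / √373 = 2.487 / 19.313 = 0.129.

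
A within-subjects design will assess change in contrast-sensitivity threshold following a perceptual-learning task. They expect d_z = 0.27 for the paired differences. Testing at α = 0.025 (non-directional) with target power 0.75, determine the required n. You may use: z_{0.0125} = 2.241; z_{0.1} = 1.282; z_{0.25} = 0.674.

For a paired (one-sample on differences) test: n = ((z_{α/2} + z_β) / d)².
z_{α/2} + z_β = 2.241 + 0.674 = 2.915.
n = (2.915 / 0.27)² = 10.796² = 116.56.
Round up.

n = 117 pairs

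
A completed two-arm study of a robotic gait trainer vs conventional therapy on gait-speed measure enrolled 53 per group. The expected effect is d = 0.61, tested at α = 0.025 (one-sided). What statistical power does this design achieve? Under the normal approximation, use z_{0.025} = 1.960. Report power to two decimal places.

power ≈ 0.88

For two equal groups, power = Φ(d·√(n/2) − z_{α}).
d·√(n/2) = 0.61 × √(53/2) = 0.61 × 5.148 = 3.140.
z_β = 3.140 − 1.960 = 1.180.
Power = Φ(1.180) = 0.881.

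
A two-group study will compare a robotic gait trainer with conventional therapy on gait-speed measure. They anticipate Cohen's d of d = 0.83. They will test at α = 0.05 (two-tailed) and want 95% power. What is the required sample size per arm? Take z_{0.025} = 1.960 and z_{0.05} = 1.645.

For two independent groups with equal n: n = 2·((z_{α/2} + z_β) / d)².
z_{α/2} + z_β = 1.960 + 1.645 = 3.605.
n = 2 × (3.605 / 0.83)² = 2 × 4.343² = 2 × 18.86 = 37.7.
Round up to the next whole participant.

n = 38 per group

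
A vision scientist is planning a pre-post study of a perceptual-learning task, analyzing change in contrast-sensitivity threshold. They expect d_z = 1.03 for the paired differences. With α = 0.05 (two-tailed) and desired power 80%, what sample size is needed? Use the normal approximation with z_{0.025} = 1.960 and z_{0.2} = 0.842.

n = 8 pairs

For a paired (one-sample on differences) test: n = ((z_{α/2} + z_β) / d)².
z_{α/2} + z_β = 1.960 + 0.842 = 2.802.
n = (2.802 / 1.03)² = 2.720² = 7.40.
Round up.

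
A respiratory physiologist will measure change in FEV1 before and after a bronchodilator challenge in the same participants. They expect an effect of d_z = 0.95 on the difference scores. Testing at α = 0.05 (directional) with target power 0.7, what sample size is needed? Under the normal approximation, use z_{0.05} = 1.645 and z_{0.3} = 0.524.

n = 6 pairs

For a paired (one-sample on differences) test: n = ((z_{α} + z_β) / d)².
z_{α} + z_β = 1.645 + 0.524 = 2.169.
n = (2.169 / 0.95)² = 2.283² = 5.21.
Round up.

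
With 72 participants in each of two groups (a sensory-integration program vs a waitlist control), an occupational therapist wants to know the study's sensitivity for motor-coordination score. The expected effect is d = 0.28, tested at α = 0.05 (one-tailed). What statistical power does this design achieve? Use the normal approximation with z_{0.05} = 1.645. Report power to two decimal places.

For two equal groups, power = Φ(d·√(n/2) − z_{α}).
d·√(n/2) = 0.28 × √(72/2) = 0.28 × 6.000 = 1.680.
z_β = 1.680 − 1.645 = 0.035.
Power = Φ(0.035) = 0.514.

power ≈ 0.51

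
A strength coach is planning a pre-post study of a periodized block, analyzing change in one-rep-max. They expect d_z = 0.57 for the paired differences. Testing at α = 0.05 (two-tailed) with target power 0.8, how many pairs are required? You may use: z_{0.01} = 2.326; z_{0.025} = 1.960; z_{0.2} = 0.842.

For a paired (one-sample on differences) test: n = ((z_{α/2} + z_β) / d)².
z_{α/2} + z_β = 1.960 + 0.842 = 2.802.
n = (2.802 / 0.57)² = 4.916² = 24.16.
Round up.

n = 25 pairs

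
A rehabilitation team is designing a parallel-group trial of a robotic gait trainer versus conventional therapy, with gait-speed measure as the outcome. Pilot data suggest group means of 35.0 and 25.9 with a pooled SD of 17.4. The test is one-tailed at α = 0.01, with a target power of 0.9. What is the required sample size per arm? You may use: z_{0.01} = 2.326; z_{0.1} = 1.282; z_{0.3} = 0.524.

Cohen's d = |M₁ − M₂| / SD_pooled = |35.0 − 25.9| / 17.4 = 9.1 / 17.4 = 0.523.
For two independent groups with equal n: n = 2·((z_{α} + z_β) / d)².
z_{α} + z_β = 2.326 + 1.282 = 3.608.
n = 2 × (3.608 / 0.523)² = 2 × 6.899² = 2 × 47.59 = 95.2.
Round up to the next whole participant.

n = 96 per group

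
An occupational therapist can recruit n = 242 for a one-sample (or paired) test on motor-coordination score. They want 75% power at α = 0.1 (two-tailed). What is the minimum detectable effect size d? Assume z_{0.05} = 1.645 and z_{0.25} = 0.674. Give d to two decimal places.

d_min ≈ 0.15

For a single sample (or paired design) of n = 242: d_min = (z_{α/2} + z_β)/√n.
z-sum = 1.645 + 0.674 = 2.319.
d_min = 2.319 / √242 = 2.319 / 15.556 = 0.149.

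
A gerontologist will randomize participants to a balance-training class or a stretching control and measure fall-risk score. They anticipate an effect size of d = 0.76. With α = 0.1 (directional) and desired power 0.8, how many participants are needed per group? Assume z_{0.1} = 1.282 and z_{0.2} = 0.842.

n = 16 per group

For two independent groups with equal n: n = 2·((z_{α} + z_β) / d)².
z_{α} + z_β = 1.282 + 0.842 = 2.124.
n = 2 × (2.124 / 0.76)² = 2 × 2.795² = 2 × 7.81 = 15.6.
Round up to the next whole participant.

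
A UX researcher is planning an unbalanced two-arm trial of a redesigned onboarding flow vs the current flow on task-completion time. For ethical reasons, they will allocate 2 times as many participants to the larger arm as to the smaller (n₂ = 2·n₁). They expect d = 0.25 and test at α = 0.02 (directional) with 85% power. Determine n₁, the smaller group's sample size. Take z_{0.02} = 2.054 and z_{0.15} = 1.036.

With allocation ratio k = n₂/n₁ = 2, Var(x̄₁−x̄₂) = σ²(1/n₁ + 1/(k·n₁)) = σ²·(k+1)/(k·n₁).
So n₁ = (1 + 1/k)·((z_{α} + z_β)/d)² = 1.500 × (3.090/0.25)².
n₁ = 1.500 × 152.77 = 229.2.
Round up: n₁ = 230, giving n₂ = 2 × 230 = 460.

n₁ = 230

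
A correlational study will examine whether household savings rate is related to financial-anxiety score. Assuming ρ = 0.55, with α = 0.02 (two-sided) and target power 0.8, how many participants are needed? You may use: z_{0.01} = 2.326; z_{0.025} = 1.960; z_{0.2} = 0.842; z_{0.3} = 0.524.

Fisher's z: C = ½·ln((1+r)/(1−r)) = ½·ln(3.4444) = 0.6184.
n = ((z_{α/2} + z_β)/C)² + 3.
(2.326 + 0.842) / 0.6184 = 3.168 / 0.6184 = 5.123.
n = 5.123² + 3 = 26.24 + 3 = 29.2.
Round up.

n = 30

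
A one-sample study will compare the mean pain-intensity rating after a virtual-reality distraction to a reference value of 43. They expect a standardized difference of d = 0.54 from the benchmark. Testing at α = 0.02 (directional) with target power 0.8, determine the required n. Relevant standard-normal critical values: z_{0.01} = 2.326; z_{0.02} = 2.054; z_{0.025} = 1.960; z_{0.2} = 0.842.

For a one-sample test: n = ((z_{α} + z_β) / d)².
z_{α} + z_β = 2.054 + 0.842 = 2.896.
n = (2.896 / 0.54)² = 5.363² = 28.76.
Round up.

n = 29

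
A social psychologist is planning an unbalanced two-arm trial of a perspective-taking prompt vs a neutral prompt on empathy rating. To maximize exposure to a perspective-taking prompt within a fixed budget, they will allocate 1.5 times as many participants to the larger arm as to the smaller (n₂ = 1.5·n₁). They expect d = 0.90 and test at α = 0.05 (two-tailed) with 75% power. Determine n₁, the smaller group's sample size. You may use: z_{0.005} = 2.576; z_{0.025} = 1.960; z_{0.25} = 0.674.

With allocation ratio k = n₂/n₁ = 1.5, Var(x̄₁−x̄₂) = σ²(1/n₁ + 1/(k·n₁)) = σ²·(k+1)/(k·n₁).
So n₁ = (1 + 1/k)·((z_{α/2} + z_β)/d)² = 1.667 × (2.634/0.90)².
n₁ = 1.667 × 8.57 = 14.3.
Round up: n₁ = 15, giving n₂ = ⌈1.5 × 15⌉ = ⌈22.5⌉ = 23.

n₁ = 15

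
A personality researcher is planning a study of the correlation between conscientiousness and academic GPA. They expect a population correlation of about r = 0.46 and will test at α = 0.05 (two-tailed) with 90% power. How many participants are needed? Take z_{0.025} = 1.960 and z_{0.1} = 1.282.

Fisher's z: C = ½·ln((1+r)/(1−r)) = ½·ln(2.7037) = 0.4973.
n = ((z_{α/2} + z_β)/C)² + 3.
(1.960 + 1.282) / 0.4973 = 3.242 / 0.4973 = 6.519.
n = 6.519² + 3 = 42.50 + 3 = 45.5.
Round up.

n = 46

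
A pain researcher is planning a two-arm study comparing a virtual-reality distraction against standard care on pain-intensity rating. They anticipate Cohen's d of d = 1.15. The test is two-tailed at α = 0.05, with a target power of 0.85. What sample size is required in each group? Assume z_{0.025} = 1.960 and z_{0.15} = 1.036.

n = 14 per group

For two independent groups with equal n: n = 2·((z_{α/2} + z_β) / d)².
z_{α/2} + z_β = 1.960 + 1.036 = 2.996.
n = 2 × (2.996 / 1.15)² = 2 × 2.605² = 2 × 6.79 = 13.6.
Round up to the next whole participant.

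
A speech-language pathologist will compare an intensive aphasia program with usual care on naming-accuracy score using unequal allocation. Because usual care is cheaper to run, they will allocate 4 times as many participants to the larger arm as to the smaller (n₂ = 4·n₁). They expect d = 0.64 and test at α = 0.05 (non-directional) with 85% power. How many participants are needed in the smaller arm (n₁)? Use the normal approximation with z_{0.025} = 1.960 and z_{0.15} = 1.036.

n₁ = 28

With allocation ratio k = n₂/n₁ = 4, Var(x̄₁−x̄₂) = σ²(1/n₁ + 1/(k·n₁)) = σ²·(k+1)/(k·n₁).
So n₁ = (1 + 1/k)·((z_{α/2} + z_β)/d)² = 1.250 × (2.996/0.64)².
n₁ = 1.250 × 21.91 = 27.4.
Round up: n₁ = 28, giving n₂ = 4 × 28 = 112.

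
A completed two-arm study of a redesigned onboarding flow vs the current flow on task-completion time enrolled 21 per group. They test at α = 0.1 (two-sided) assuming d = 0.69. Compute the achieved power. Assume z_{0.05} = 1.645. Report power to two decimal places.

power ≈ 0.72

For two equal groups, power = Φ(d·√(n/2) − z_{α/2}).
d·√(n/2) = 0.69 × √(21/2) = 0.69 × 3.240 = 2.236.
z_β = 2.236 − 1.645 = 0.591.
Power = Φ(0.591) = 0.723.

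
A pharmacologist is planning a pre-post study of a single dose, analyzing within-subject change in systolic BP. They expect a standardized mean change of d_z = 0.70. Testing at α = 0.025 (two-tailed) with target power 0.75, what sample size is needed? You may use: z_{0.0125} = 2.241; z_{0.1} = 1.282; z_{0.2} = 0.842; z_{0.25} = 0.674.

n = 18 pairs

For a paired (one-sample on differences) test: n = ((z_{α/2} + z_β) / d)².
z_{α/2} + z_β = 2.241 + 0.674 = 2.915.
n = (2.915 / 0.70)² = 4.164² = 17.34.
Round up.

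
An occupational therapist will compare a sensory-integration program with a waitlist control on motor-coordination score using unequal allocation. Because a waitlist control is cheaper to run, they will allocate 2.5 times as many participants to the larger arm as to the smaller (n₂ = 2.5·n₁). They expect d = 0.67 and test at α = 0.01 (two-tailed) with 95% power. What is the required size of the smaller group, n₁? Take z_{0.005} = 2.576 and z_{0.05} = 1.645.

With allocation ratio k = n₂/n₁ = 2.5, Var(x̄₁−x̄₂) = σ²(1/n₁ + 1/(k·n₁)) = σ²·(k+1)/(k·n₁).
So n₁ = (1 + 1/k)·((z_{α/2} + z_β)/d)² = 1.400 × (4.221/0.67)².
n₁ = 1.400 × 39.69 = 55.6.
Round up: n₁ = 56, giving n₂ = 2.5 × 56 = 140.

n₁ = 56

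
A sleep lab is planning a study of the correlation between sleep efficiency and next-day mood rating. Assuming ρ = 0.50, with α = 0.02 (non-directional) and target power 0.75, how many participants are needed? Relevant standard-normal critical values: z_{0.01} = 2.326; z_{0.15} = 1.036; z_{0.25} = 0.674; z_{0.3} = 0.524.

Fisher's z: C = ½·ln((1+r)/(1−r)) = ½·ln(3.0000) = 0.5493.
n = ((z_{α/2} + z_β)/C)² + 3.
(2.326 + 0.674) / 0.5493 = 3.000 / 0.5493 = 5.461.
n = 5.461² + 3 = 29.83 + 3 = 32.8.
Round up.

n = 33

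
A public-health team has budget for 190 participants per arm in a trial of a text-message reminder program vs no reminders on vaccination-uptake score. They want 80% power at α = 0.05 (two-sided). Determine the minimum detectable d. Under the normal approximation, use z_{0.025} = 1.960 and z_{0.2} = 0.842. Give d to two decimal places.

For two independent groups of n = 190 each: d_min = (z_{α/2} + z_β)·√(2/n).
z-sum = 1.960 + 0.842 = 2.802.
d_min = 2.802 × √(2/190) = 2.802 × 0.1026 = 0.287.

d_min ≈ 0.29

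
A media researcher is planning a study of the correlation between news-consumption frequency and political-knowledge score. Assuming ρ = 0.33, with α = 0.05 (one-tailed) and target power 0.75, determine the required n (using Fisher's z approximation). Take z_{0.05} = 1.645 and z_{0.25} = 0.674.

Fisher's z: C = ½·ln((1+r)/(1−r)) = ½·ln(1.9851) = 0.3428.
n = ((z_{α} + z_β)/C)² + 3.
(1.645 + 0.674) / 0.3428 = 2.319 / 0.3428 = 6.765.
n = 6.765² + 3 = 45.76 + 3 = 48.8.
Round up.

n = 49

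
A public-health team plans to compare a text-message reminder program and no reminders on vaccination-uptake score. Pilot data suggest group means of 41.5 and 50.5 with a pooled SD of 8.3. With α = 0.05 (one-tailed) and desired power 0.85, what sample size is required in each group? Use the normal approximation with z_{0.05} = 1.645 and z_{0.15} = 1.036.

Cohen's d = |M₁ − M₂| / SD_pooled = |41.5 − 50.5| / 8.3 = 9.0 / 8.3 = 1.084.
For two independent groups with equal n: n = 2·((z_{α} + z_β) / d)².
z_{α} + z_β = 1.645 + 1.036 = 2.681.
n = 2 × (2.681 / 1.084)² = 2 × 2.473² = 2 × 6.12 = 12.2.
Round up to the next whole participant.

n = 13 per group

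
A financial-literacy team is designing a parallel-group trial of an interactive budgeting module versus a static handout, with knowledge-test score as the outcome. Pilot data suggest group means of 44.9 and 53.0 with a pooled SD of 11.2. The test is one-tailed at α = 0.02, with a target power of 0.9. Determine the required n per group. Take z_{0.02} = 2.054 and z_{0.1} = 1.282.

Cohen's d = |M₁ − M₂| / SD_pooled = |44.9 − 53.0| / 11.2 = 8.1 / 11.2 = 0.723.
For two independent groups with equal n: n = 2·((z_{α} + z_β) / d)².
z_{α} + z_β = 2.054 + 1.282 = 3.336.
n = 2 × (3.336 / 0.723)² = 2 × 4.614² = 2 × 21.29 = 42.6.
Round up to the next whole participant.

n = 43 per group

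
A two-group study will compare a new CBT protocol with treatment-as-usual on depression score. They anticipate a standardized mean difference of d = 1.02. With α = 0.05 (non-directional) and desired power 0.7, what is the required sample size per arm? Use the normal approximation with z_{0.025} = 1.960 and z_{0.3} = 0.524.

n = 12 per group

For two independent groups with equal n: n = 2·((z_{α/2} + z_β) / d)².
z_{α/2} + z_β = 1.960 + 0.524 = 2.484.
n = 2 × (2.484 / 1.02)² = 2 × 2.435² = 2 × 5.93 = 11.9.
Round up to the next whole participant.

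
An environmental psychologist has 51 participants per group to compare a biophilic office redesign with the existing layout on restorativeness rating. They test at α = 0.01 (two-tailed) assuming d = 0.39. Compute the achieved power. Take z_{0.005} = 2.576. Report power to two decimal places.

power ≈ 0.27

For two equal groups, power = Φ(d·√(n/2) − z_{α/2}).
d·√(n/2) = 0.39 × √(51/2) = 0.39 × 5.050 = 1.969.
z_β = 1.969 − 2.576 = -0.607.
Power = Φ(-0.607) = 0.272.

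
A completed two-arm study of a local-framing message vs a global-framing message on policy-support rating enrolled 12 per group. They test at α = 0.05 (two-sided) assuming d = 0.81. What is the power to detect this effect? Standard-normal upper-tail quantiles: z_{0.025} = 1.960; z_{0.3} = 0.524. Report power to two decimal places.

power ≈ 0.51

For two equal groups, power = Φ(d·√(n/2) − z_{α/2}).
d·√(n/2) = 0.81 × √(12/2) = 0.81 × 2.449 = 1.984.
z_β = 1.984 − 1.960 = 0.024.
Power = Φ(0.024) = 0.510.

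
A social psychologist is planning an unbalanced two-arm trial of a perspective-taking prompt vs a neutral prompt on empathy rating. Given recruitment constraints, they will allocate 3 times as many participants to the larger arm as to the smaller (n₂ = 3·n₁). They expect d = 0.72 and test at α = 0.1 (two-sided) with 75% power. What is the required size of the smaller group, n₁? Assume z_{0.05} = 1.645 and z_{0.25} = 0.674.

n₁ = 14

With allocation ratio k = n₂/n₁ = 3, Var(x̄₁−x̄₂) = σ²(1/n₁ + 1/(k·n₁)) = σ²·(k+1)/(k·n₁).
So n₁ = (1 + 1/k)·((z_{α/2} + z_β)/d)² = 1.333 × (2.319/0.72)².
n₁ = 1.333 × 10.37 = 13.8.
Round up: n₁ = 14, giving n₂ = 3 × 14 = 42.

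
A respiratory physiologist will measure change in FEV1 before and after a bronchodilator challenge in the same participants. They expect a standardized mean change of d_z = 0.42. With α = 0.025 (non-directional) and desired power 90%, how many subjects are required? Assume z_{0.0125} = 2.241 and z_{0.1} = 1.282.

n = 71 pairs

For a paired (one-sample on differences) test: n = ((z_{α/2} + z_β) / d)².
z_{α/2} + z_β = 2.241 + 1.282 = 3.523.
n = (3.523 / 0.42)² = 8.388² = 70.36.
Round up.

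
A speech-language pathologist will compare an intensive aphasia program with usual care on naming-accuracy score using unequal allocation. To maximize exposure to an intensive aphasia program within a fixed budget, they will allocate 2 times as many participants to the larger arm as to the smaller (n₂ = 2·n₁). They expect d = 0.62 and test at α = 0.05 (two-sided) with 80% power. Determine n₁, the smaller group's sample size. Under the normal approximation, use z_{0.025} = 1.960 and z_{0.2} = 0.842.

With allocation ratio k = n₂/n₁ = 2, Var(x̄₁−x̄₂) = σ²(1/n₁ + 1/(k·n₁)) = σ²·(k+1)/(k·n₁).
So n₁ = (1 + 1/k)·((z_{α/2} + z_β)/d)² = 1.500 × (2.802/0.62)².
n₁ = 1.500 × 20.42 = 30.6.
Round up: n₁ = 31, giving n₂ = 2 × 31 = 62.

n₁ = 31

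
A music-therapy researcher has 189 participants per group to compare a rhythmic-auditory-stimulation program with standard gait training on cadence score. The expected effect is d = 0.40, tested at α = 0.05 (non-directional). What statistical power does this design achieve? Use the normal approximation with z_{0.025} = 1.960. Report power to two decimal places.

power ≈ 0.97

For two equal groups, power = Φ(d·√(n/2) − z_{α/2}).
d·√(n/2) = 0.40 × √(189/2) = 0.40 × 9.721 = 3.888.
z_β = 3.888 − 1.960 = 1.928.
Power = Φ(1.928) = 0.973.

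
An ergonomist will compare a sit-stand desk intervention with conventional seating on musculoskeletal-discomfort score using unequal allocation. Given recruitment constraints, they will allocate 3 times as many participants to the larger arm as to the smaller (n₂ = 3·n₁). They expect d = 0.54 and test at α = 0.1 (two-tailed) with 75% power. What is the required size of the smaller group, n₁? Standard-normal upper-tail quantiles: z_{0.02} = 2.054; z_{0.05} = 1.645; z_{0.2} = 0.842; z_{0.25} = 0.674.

With allocation ratio k = n₂/n₁ = 3, Var(x̄₁−x̄₂) = σ²(1/n₁ + 1/(k·n₁)) = σ²·(k+1)/(k·n₁).
So n₁ = (1 + 1/k)·((z_{α/2} + z_β)/d)² = 1.333 × (2.319/0.54)².
n₁ = 1.333 × 18.44 = 24.6.
Round up: n₁ = 25, giving n₂ = 3 × 25 = 75.

n₁ = 25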